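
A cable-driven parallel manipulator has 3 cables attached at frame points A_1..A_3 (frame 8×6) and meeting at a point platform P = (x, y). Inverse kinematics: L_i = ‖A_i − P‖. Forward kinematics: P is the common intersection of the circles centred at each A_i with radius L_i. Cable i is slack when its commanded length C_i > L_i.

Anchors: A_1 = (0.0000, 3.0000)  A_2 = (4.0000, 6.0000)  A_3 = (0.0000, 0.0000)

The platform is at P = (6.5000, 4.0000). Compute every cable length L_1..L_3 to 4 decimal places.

L_1 = √((0.0000−6.5000)² + (3.0000−4.0000)²) = 6.5765
L_2 = √((4.0000−6.5000)² + (6.0000−4.0000)²) = 3.2016
L_3 = √((0.0000−6.5000)² + (0.0000−4.0000)²) = 7.6322

(6.5765, 3.2016, 7.6322)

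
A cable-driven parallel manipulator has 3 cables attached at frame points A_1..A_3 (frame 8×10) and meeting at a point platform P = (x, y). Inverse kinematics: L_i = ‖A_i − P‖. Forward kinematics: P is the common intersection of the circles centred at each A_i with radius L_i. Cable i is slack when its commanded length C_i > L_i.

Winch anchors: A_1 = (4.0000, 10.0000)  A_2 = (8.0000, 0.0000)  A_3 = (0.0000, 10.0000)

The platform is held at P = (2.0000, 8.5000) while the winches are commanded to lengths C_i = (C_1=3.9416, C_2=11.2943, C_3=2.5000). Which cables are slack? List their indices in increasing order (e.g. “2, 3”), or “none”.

1, 2

cable 1: L_1 = ‖A_1−P‖ = 2.5000;  C_1 = 3.9416 → slack
cable 2: L_2 = ‖A_2−P‖ = 10.4043;  C_2 = 11.2943 → slack
cable 3: L_3 = ‖A_3−P‖ = 2.5000;  C_3 = 2.5000 → taut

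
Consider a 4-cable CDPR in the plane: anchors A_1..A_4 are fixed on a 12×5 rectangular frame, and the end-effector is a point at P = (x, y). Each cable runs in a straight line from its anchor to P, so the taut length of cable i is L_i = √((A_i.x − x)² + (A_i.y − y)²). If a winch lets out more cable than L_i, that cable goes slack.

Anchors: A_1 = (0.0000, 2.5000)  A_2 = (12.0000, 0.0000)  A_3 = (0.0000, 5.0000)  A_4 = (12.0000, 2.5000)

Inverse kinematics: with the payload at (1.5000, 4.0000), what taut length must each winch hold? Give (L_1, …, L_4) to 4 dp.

L_1 = √((0.0000−1.5000)² + (2.5000−4.0000)²) = 2.1213
L_2 = √((12.0000−1.5000)² + (0.0000−4.0000)²) = 11.2361
L_3 = √((0.0000−1.5000)² + (5.0000−4.0000)²) = 1.8028
L_4 = √((12.0000−1.5000)² + (2.5000−4.0000)²) = 10.6066

(2.1213, 11.2361, 1.8028, 10.6066)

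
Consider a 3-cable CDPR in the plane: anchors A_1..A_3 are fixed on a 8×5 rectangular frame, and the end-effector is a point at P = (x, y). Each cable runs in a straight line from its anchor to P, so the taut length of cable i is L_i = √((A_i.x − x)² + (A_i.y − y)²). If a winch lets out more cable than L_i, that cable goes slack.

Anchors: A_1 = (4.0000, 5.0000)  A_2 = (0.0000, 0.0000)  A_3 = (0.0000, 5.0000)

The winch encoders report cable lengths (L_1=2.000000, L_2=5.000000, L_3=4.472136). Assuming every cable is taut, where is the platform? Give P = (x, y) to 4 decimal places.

(4.0000, 3.0000)

expand ‖A_i−P‖²=L_i² and subtract eq 1 (k_i ≔ ‖A_i‖²−L_i²)
k_1 = 16.0000+25.0000−4.0000 = 37.0000
eq1−eq2 → [8.0000  10.0000]·P = 62.0000
eq1−eq3 → [8.0000  0.0000]·P = 32.0000
2×2 solve → P = (4.0000, 3.0000)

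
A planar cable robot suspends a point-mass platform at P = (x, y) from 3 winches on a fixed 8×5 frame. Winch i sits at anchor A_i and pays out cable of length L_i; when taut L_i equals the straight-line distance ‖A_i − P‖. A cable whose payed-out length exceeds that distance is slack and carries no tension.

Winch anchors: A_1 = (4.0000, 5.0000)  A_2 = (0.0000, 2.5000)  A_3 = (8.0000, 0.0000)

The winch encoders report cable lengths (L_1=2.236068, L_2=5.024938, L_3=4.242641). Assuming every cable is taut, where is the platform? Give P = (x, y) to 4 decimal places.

(5.0000, 3.0000)

each cable: (A_i−P)·(A_i−P) = L_i²; let q_i = ‖A_i‖²−L_i²
q_1 = 16.0000+25.0000−5.0000 = 36.0000
row 1: 8.0000x + 5.0000y = 55.0000  (q_2=-19.0000)
row 2: -8.0000x + 10.0000y = -10.0000  (q_3=46.0000)
Cramer on rows 1–2 → x = 5.0000, y = 3.0000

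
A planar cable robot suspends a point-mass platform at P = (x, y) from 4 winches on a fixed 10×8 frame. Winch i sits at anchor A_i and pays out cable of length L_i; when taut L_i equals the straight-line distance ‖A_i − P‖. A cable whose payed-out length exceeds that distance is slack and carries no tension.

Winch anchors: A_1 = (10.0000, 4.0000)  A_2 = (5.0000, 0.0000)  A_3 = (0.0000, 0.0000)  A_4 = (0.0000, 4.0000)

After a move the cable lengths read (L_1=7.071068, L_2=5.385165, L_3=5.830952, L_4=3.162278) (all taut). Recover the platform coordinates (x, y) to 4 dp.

each cable: (A_i−P)·(A_i−P) = L_i²; let c_i = ‖A_i‖²−L_i²
c_1 = 100.0000+16.0000−50.0000 = 66.0000
row 1: 10.0000x + 8.0000y = 70.0000  (c_2=-4.0000)
row 2: 20.0000x + 8.0000y = 100.0000  (c_3=-34.0000)
row 3: 20.0000x + 0.0000y = 60.0000  (c_4=6.0000)
Cramer on rows 1–2 → x = 3.0000, y = 5.0000
check cable 4: ‖A_4−P‖² = 10.0000 ≈ L_4² = 10.0000 ✓

(3.0000, 5.0000)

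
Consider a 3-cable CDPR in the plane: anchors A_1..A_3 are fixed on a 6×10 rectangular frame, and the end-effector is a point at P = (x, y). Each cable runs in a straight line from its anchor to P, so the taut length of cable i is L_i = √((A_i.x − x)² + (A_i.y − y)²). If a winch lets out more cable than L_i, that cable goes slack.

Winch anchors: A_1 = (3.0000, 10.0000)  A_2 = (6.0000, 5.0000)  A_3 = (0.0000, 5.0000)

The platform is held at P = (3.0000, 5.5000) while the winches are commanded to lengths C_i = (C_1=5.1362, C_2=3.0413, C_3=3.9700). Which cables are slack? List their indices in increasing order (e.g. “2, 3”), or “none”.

1, 3

cable 1: √((0.0000)²+(4.5000)²)=4.5000, C_1=5.1362: slack
cable 2: √((3.0000)²+(-0.5000)²)=3.0414, C_2=3.0413: taut
cable 3: √((-3.0000)²+(-0.5000)²)=3.0414, C_3=3.9700: slack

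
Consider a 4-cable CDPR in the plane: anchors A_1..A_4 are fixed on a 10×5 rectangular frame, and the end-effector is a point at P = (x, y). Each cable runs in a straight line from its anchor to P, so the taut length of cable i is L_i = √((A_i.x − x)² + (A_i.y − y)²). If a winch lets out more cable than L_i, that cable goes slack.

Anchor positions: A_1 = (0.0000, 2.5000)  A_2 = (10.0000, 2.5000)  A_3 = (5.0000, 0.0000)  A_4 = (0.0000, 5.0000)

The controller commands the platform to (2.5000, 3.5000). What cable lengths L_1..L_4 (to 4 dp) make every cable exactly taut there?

L_1: Δ = A_1−P = (-2.5000, -1.0000) → ‖Δ‖ = √7.2500 = 2.6926
L_2: Δ = A_2−P = (7.5000, -1.0000) → ‖Δ‖ = √57.2500 = 7.5664
L_3: Δ = A_3−P = (2.5000, -3.5000) → ‖Δ‖ = √18.5000 = 4.3012
L_4: Δ = A_4−P = (-2.5000, 1.5000) → ‖Δ‖ = √8.5000 = 2.9155

(2.6926, 7.5664, 4.3012, 2.9155)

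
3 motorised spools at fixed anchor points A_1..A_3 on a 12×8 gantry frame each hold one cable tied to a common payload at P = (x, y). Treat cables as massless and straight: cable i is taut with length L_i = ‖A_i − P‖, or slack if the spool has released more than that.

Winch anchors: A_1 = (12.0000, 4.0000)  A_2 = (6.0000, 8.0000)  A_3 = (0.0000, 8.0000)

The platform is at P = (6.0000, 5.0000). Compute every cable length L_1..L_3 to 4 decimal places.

L_1: Δ = A_1−P = (6.0000, -1.0000) → ‖Δ‖ = √37.0000 = 6.0828
L_2: Δ = A_2−P = (0.0000, 3.0000) → ‖Δ‖ = √9.0000 = 3.0000
L_3: Δ = A_3−P = (-6.0000, 3.0000) → ‖Δ‖ = √45.0000 = 6.7082

(6.0828, 3.0000, 6.7082)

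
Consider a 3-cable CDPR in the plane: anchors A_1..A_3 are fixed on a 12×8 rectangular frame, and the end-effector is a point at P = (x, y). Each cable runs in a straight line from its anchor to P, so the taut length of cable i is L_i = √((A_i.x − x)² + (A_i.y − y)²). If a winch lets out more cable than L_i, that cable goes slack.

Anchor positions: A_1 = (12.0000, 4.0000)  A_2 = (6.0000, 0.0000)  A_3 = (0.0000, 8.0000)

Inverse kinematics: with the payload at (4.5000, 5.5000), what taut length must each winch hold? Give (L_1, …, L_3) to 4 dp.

(7.6485, 5.7009, 5.1478)

L_1: Δ = A_1−P = (7.5000, -1.5000) → ‖Δ‖ = √58.5000 = 7.6485
L_2: Δ = A_2−P = (1.5000, -5.5000) → ‖Δ‖ = √32.5000 = 5.7009
L_3: Δ = A_3−P = (-4.5000, 2.5000) → ‖Δ‖ = √26.5000 = 5.1478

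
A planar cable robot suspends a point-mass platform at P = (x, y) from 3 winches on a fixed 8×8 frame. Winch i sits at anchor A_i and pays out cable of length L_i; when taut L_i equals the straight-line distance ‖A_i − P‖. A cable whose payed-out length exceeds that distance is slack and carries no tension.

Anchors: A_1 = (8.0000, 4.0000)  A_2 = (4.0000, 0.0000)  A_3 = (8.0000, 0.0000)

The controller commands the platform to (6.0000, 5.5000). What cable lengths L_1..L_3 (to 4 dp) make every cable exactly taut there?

L_1 = √((8.0000−6.0000)² + (4.0000−5.5000)²) = 2.5000
L_2 = √((4.0000−6.0000)² + (0.0000−5.5000)²) = 5.8523
L_3 = √((8.0000−6.0000)² + (0.0000−5.5000)²) = 5.8523

(2.5000, 5.8523, 5.8523)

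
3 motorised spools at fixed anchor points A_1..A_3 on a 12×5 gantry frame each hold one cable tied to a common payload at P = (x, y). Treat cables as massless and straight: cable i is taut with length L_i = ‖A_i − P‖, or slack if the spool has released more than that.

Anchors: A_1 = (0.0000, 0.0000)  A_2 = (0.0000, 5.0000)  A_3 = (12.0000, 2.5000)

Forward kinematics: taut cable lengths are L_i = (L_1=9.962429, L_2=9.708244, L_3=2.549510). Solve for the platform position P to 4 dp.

(9.5000, 3.0000)

expand ‖A_i−P‖²=L_i² and subtract eq 1 (k_i ≔ ‖A_i‖²−L_i²)
k_1 = 0.0000+0.0000−99.2500 = -99.2500
eq1−eq2 → [0.0000  -10.0000]·P = -30.0000
eq1−eq3 → [-24.0000  -5.0000]·P = -243.0000
2×2 solve → P = (9.5000, 3.0000)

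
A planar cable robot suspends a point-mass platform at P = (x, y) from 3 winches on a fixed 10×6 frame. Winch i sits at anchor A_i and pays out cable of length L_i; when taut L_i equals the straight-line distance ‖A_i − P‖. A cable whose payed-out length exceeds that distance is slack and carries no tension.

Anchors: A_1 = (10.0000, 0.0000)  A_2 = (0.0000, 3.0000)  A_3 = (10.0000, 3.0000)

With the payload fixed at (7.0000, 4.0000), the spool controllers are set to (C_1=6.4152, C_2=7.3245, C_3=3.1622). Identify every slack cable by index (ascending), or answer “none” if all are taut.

i=1: geometric 5.0000 vs commanded 6.4152 ⇒ slack
i=2: geometric 7.0711 vs commanded 7.3245 ⇒ slack
i=3: geometric 3.1623 vs commanded 3.1622 ⇒ taut

1, 2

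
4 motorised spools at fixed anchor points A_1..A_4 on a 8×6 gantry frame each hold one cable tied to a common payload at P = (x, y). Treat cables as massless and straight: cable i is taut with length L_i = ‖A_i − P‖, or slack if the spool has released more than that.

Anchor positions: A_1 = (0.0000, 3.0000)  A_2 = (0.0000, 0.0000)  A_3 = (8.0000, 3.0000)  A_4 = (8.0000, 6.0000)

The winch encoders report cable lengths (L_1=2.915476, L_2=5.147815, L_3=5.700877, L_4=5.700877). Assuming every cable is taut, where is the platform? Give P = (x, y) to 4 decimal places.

expand ‖A_i−P‖²=L_i² and subtract eq 1 (k_i ≔ ‖A_i‖²−L_i²)
k_1 = 0.0000+9.0000−8.5000 = 0.5000
eq1−eq2 → [0.0000  6.0000]·P = 27.0000
eq1−eq3 → [-16.0000  0.0000]·P = -40.0000
eq1−eq4 → [-16.0000  -6.0000]·P = -67.0000
2×2 solve → P = (2.5000, 4.5000)
check cable 4: ‖A_4−P‖² = 32.5000 ≈ L_4² = 32.5000 ✓

(2.5000, 4.5000)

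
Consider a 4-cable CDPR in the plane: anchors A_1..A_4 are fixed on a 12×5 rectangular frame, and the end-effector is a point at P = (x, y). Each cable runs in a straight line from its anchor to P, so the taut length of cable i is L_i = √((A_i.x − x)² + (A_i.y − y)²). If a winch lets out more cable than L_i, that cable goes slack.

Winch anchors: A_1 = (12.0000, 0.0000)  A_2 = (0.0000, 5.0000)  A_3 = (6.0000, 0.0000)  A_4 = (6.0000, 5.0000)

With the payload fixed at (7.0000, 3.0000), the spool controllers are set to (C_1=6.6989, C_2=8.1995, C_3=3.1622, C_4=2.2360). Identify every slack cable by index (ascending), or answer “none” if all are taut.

1, 2

i=1: geometric 5.8310 vs commanded 6.6989 ⇒ slack
i=2: geometric 7.2801 vs commanded 8.1995 ⇒ slack
i=3: geometric 3.1623 vs commanded 3.1622 ⇒ taut
i=4: geometric 2.2361 vs commanded 2.2360 ⇒ taut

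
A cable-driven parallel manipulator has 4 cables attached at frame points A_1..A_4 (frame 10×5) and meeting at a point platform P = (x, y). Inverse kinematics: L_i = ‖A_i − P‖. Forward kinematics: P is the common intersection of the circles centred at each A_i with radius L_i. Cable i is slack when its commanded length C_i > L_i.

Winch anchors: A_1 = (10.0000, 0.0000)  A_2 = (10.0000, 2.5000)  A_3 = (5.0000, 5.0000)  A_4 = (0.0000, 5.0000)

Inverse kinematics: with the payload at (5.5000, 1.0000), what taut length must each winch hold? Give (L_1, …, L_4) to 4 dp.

L_1: Δ = A_1−P = (4.5000, -1.0000) → ‖Δ‖ = √21.2500 = 4.6098
L_2: Δ = A_2−P = (4.5000, 1.5000) → ‖Δ‖ = √22.5000 = 4.7434
L_3: Δ = A_3−P = (-0.5000, 4.0000) → ‖Δ‖ = √16.2500 = 4.0311
L_4: Δ = A_4−P = (-5.5000, 4.0000) → ‖Δ‖ = √46.2500 = 6.8007

(4.6098, 4.7434, 4.0311, 6.8007)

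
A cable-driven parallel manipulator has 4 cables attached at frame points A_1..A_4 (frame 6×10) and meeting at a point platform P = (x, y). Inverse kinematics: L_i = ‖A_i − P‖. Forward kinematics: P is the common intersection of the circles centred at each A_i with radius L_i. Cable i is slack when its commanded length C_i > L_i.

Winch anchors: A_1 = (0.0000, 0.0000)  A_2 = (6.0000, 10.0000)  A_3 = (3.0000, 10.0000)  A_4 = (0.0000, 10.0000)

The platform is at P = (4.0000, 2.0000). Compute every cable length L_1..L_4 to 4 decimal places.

cable 1: Δx=-4.0000, Δy=-2.0000; L_1 = √(Δx²+Δy²) = 4.4721
cable 2: Δx=2.0000, Δy=8.0000; L_2 = √(Δx²+Δy²) = 8.2462
cable 3: Δx=-1.0000, Δy=8.0000; L_3 = √(Δx²+Δy²) = 8.0623
cable 4: Δx=-4.0000, Δy=8.0000; L_4 = √(Δx²+Δy²) = 8.9443

(4.4721, 8.2462, 8.0623, 8.9443)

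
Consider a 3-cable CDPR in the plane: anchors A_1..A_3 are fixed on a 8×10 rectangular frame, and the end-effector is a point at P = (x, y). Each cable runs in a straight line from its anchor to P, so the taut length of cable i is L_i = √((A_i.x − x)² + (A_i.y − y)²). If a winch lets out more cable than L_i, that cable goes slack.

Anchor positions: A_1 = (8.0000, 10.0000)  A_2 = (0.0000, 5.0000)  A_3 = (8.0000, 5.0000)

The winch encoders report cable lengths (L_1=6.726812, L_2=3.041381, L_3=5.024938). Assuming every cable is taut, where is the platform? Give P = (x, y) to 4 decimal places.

expand ‖A_i−P‖²=L_i² and subtract eq 1 (c_i ≔ ‖A_i‖²−L_i²)
c_1 = 64.0000+100.0000−45.2500 = 118.7500
eq1−eq2 → [16.0000  10.0000]·P = 103.0000
eq1−eq3 → [0.0000  10.0000]·P = 55.0000
2×2 solve → P = (3.0000, 5.5000)

(3.0000, 5.5000)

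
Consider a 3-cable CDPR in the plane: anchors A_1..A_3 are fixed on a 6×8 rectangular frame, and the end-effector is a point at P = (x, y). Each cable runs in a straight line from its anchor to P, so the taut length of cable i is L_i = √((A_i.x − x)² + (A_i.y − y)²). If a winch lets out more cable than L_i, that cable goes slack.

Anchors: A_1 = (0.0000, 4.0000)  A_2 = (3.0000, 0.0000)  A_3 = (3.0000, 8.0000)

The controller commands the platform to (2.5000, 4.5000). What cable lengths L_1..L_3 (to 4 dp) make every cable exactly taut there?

cable 1: Δx=-2.5000, Δy=-0.5000; L_1 = √(Δx²+Δy²) = 2.5495
cable 2: Δx=0.5000, Δy=-4.5000; L_2 = √(Δx²+Δy²) = 4.5277
cable 3: Δx=0.5000, Δy=3.5000; L_3 = √(Δx²+Δy²) = 3.5355

(2.5495, 4.5277, 3.5355)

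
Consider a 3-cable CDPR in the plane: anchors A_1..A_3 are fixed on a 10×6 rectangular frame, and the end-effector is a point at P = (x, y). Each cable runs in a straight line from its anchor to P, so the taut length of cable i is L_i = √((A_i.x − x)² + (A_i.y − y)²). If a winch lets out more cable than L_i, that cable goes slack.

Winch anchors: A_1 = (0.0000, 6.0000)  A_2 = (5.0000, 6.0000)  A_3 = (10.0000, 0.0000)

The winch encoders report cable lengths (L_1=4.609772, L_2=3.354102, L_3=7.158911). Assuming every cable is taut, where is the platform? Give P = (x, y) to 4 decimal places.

(3.5000, 3.0000)

circle eqns → linear via eq_j − eq_1; set q_j = A_j·A_j − L_j²
q_1 = 0.0000+36.0000−21.2500 = 14.7500
-10.0000·x + 0.0000·y = q_1−q_2 = -35.0000
-20.0000·x + 12.0000·y = q_1−q_3 = -34.0000
solve first two rows → x=3.5000, y=3.0000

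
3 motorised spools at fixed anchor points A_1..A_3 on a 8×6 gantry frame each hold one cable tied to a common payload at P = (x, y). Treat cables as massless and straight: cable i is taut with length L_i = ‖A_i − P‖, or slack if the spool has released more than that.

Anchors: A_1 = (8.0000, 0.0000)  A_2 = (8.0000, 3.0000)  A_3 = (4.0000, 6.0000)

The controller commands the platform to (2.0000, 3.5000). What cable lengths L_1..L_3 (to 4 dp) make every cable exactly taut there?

(6.9462, 6.0208, 3.2016)

L_1 = √((8.0000−2.0000)² + (0.0000−3.5000)²) = 6.9462
L_2 = √((8.0000−2.0000)² + (3.0000−3.5000)²) = 6.0208
L_3 = √((4.0000−2.0000)² + (6.0000−3.5000)²) = 3.2016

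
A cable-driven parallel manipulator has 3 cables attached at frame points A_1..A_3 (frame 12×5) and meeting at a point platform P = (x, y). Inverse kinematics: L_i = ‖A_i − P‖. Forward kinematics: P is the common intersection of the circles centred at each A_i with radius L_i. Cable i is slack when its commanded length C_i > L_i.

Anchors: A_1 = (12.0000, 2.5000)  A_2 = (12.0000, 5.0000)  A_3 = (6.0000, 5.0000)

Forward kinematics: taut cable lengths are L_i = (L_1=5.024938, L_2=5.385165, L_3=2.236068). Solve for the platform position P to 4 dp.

circle eqns → linear via eq_j − eq_1; set q_j = A_j·A_j − L_j²
q_1 = 144.0000+6.2500−25.2500 = 125.0000
0.0000·x − 5.0000·y = q_1−q_2 = -15.0000
12.0000·x − 5.0000·y = q_1−q_3 = 69.0000
solve first two rows → x=7.0000, y=3.0000

(7.0000, 3.0000)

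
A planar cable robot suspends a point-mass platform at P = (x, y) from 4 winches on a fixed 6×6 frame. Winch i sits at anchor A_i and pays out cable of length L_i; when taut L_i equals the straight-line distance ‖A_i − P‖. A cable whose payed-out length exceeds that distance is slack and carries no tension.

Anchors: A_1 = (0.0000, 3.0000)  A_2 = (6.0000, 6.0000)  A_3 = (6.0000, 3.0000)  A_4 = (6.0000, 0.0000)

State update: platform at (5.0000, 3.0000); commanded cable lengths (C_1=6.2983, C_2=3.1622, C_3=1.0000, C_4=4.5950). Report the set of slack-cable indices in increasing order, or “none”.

i=1: geometric 5.0000 vs commanded 6.2983 ⇒ slack
i=2: geometric 3.1623 vs commanded 3.1622 ⇒ taut
i=3: geometric 1.0000 vs commanded 1.0000 ⇒ taut
i=4: geometric 3.1623 vs commanded 4.5950 ⇒ slack

1, 4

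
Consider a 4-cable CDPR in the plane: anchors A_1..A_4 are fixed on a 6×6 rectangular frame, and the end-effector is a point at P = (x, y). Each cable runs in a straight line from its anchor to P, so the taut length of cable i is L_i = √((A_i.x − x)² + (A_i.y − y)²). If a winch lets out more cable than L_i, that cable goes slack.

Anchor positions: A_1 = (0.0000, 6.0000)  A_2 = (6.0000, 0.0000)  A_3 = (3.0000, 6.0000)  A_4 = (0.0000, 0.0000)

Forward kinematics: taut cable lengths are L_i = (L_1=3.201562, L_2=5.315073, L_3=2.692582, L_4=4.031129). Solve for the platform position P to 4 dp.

expand ‖A_i−P‖²=L_i² and subtract eq 1 (c_i ≔ ‖A_i‖²−L_i²)
c_1 = 0.0000+36.0000−10.2500 = 25.7500
eq1−eq2 → [-12.0000  12.0000]·P = 18.0000
eq1−eq3 → [-6.0000  0.0000]·P = -12.0000
eq1−eq4 → [0.0000  12.0000]·P = 42.0000
2×2 solve → P = (2.0000, 3.5000)
check cable 4: ‖A_4−P‖² = 16.2500 ≈ L_4² = 16.2500 ✓

(2.0000, 3.5000)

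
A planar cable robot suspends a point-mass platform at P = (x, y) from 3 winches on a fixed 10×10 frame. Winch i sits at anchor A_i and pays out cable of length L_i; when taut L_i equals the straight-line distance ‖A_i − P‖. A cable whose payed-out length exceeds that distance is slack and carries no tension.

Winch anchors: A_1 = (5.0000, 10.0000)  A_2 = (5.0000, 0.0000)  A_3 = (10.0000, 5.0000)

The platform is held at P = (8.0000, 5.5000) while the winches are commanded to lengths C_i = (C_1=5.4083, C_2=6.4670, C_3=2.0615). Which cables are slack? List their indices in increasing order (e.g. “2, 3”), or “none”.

cable 1: √((-3.0000)²+(4.5000)²)=5.4083, C_1=5.4083: taut
cable 2: √((-3.0000)²+(-5.5000)²)=6.2650, C_2=6.4670: slack
cable 3: √((2.0000)²+(-0.5000)²)=2.0616, C_3=2.0615: taut

2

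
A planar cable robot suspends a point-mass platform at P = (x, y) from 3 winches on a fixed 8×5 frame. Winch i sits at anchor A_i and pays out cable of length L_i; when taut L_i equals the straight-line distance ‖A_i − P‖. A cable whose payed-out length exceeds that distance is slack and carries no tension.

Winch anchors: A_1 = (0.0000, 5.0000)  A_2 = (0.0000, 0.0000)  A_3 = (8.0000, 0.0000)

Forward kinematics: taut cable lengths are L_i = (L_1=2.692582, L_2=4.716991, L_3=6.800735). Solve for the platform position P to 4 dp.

expand ‖A_i−P‖²=L_i² and subtract eq 1 (k_i ≔ ‖A_i‖²−L_i²)
k_1 = 0.0000+25.0000−7.2500 = 17.7500
eq1−eq2 → [0.0000  10.0000]·P = 40.0000
eq1−eq3 → [-16.0000  10.0000]·P = 0.0000
2×2 solve → P = (2.5000, 4.0000)

(2.5000, 4.0000)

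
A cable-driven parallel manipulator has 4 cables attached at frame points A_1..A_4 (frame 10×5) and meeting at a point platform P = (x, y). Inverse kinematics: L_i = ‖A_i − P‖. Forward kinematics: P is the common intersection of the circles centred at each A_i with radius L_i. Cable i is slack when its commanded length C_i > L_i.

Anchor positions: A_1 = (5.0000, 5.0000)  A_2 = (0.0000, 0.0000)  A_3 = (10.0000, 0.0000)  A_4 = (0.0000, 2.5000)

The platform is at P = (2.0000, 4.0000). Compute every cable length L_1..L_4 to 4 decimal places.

(3.1623, 4.4721, 8.9443, 2.5000)

L_1: Δ = A_1−P = (3.0000, 1.0000) → ‖Δ‖ = √10.0000 = 3.1623
L_2: Δ = A_2−P = (-2.0000, -4.0000) → ‖Δ‖ = √20.0000 = 4.4721
L_3: Δ = A_3−P = (8.0000, -4.0000) → ‖Δ‖ = √80.0000 = 8.9443
L_4: Δ = A_4−P = (-2.0000, -1.5000) → ‖Δ‖ = √6.2500 = 2.5000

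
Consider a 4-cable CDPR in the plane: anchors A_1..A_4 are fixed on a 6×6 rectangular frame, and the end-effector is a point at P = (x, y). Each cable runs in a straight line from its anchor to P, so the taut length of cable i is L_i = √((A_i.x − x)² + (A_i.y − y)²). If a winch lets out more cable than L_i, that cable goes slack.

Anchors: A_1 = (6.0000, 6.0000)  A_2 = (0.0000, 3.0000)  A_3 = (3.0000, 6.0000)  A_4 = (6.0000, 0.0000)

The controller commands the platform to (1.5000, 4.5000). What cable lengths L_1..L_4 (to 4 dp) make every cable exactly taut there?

L_1: Δ = A_1−P = (4.5000, 1.5000) → ‖Δ‖ = √22.5000 = 4.7434
L_2: Δ = A_2−P = (-1.5000, -1.5000) → ‖Δ‖ = √4.5000 = 2.1213
L_3: Δ = A_3−P = (1.5000, 1.5000) → ‖Δ‖ = √4.5000 = 2.1213
L_4: Δ = A_4−P = (4.5000, -4.5000) → ‖Δ‖ = √40.5000 = 6.3640

(4.7434, 2.1213, 2.1213, 6.3640)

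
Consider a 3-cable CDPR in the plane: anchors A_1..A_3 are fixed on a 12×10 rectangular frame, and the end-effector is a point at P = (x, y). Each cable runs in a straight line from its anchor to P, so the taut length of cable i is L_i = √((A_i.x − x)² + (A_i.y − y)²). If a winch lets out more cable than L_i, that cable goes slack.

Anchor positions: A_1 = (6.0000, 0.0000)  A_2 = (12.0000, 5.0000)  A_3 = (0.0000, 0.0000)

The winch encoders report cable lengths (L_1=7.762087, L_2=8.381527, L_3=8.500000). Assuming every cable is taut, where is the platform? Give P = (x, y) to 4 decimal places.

(4.0000, 7.5000)

expand ‖A_i−P‖²=L_i² and subtract eq 1 (c_i ≔ ‖A_i‖²−L_i²)
c_1 = 36.0000+0.0000−60.2500 = -24.2500
eq1−eq2 → [-12.0000  -10.0000]·P = -123.0000
eq1−eq3 → [12.0000  0.0000]·P = 48.0000
2×2 solve → P = (4.0000, 7.5000)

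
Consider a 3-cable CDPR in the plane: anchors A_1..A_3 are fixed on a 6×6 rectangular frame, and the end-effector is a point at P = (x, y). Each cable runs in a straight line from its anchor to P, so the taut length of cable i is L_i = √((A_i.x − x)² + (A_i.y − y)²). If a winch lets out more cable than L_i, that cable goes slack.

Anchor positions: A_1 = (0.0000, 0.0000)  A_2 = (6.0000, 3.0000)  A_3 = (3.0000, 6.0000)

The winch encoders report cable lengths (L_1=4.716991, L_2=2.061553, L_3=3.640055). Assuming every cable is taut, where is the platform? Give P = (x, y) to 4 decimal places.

(4.0000, 2.5000)

circle eqns → linear via eq_j − eq_1; set c_j = A_j·A_j − L_j²
c_1 = 0.0000+0.0000−22.2500 = -22.2500
-12.0000·x − 6.0000·y = c_1−c_2 = -63.0000
-6.0000·x − 12.0000·y = c_1−c_3 = -54.0000
solve first two rows → x=4.0000, y=2.5000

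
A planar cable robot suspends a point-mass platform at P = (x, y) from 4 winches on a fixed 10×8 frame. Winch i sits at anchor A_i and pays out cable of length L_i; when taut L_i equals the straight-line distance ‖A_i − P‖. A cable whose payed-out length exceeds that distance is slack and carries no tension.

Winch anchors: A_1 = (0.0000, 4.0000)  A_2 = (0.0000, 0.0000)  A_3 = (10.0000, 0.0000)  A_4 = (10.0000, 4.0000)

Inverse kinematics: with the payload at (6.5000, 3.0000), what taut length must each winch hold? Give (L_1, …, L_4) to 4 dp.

(6.5765, 7.1589, 4.6098, 3.6401)

cable 1: Δx=-6.5000, Δy=1.0000; L_1 = √(Δx²+Δy²) = 6.5765
cable 2: Δx=-6.5000, Δy=-3.0000; L_2 = √(Δx²+Δy²) = 7.1589
cable 3: Δx=3.5000, Δy=-3.0000; L_3 = √(Δx²+Δy²) = 4.6098
cable 4: Δx=3.5000, Δy=1.0000; L_4 = √(Δx²+Δy²) = 3.6401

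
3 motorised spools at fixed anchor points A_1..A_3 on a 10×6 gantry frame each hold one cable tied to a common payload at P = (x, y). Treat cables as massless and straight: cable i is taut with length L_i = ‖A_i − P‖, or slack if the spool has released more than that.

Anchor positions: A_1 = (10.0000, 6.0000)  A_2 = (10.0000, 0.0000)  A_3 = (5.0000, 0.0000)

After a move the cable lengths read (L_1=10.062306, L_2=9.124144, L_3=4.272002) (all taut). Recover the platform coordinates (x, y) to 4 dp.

(1.0000, 1.5000)

expand ‖A_i−P‖²=L_i² and subtract eq 1 (q_i ≔ ‖A_i‖²−L_i²)
q_1 = 100.0000+36.0000−101.2500 = 34.7500
eq1−eq2 → [0.0000  12.0000]·P = 18.0000
eq1−eq3 → [10.0000  12.0000]·P = 28.0000
2×2 solve → P = (1.0000, 1.5000)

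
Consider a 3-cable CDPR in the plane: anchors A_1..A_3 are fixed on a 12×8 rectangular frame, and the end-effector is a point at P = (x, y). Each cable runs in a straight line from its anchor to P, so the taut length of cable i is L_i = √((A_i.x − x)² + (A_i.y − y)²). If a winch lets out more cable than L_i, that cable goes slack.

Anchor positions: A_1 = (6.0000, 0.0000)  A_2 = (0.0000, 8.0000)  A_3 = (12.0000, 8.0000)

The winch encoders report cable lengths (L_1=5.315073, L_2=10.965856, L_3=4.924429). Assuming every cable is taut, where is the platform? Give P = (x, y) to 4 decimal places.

each cable: (A_i−P)·(A_i−P) = L_i²; let k_i = ‖A_i‖²−L_i²
k_1 = 36.0000+0.0000−28.2500 = 7.7500
row 1: 12.0000x − 16.0000y = 64.0000  (k_2=-56.2500)
row 2: -12.0000x − 16.0000y = -176.0000  (k_3=183.7500)
Cramer on rows 1–2 → x = 10.0000, y = 3.5000

(10.0000, 3.5000)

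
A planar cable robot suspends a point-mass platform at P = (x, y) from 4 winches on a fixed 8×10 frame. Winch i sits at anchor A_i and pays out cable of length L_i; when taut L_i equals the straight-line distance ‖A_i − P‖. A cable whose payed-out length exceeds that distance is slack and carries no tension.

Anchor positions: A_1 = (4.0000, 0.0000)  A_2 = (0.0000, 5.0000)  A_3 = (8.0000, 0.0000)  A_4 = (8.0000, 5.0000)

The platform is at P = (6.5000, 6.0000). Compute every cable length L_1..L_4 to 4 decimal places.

(6.5000, 6.5765, 6.1847, 1.8028)

L_1: Δ = A_1−P = (-2.5000, -6.0000) → ‖Δ‖ = √42.2500 = 6.5000
L_2: Δ = A_2−P = (-6.5000, -1.0000) → ‖Δ‖ = √43.2500 = 6.5765
L_3: Δ = A_3−P = (1.5000, -6.0000) → ‖Δ‖ = √38.2500 = 6.1847
L_4: Δ = A_4−P = (1.5000, -1.0000) → ‖Δ‖ = √3.2500 = 1.8028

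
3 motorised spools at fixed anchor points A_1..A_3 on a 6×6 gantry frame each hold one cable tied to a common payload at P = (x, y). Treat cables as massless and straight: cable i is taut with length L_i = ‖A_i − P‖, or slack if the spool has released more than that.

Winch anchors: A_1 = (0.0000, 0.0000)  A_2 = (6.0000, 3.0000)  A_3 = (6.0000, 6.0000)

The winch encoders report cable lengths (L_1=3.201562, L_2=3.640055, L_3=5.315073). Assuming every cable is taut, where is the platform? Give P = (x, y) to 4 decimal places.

(2.5000, 2.0000)

circle eqns → linear via eq_j − eq_1; set k_j = A_j·A_j − L_j²
k_1 = 0.0000+0.0000−10.2500 = -10.2500
-12.0000·x − 6.0000·y = k_1−k_2 = -42.0000
-12.0000·x − 12.0000·y = k_1−k_3 = -54.0000
solve first two rows → x=2.5000, y=2.0000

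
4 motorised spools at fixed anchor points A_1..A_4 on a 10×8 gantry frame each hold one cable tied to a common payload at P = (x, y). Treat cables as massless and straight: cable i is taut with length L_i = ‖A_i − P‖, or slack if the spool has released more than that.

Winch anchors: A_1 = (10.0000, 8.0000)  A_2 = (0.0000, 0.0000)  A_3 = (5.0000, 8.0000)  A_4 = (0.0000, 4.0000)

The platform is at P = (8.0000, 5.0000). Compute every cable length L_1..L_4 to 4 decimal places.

(3.6056, 9.4340, 4.2426, 8.0623)

L_1: Δ = A_1−P = (2.0000, 3.0000) → ‖Δ‖ = √13.0000 = 3.6056
L_2: Δ = A_2−P = (-8.0000, -5.0000) → ‖Δ‖ = √89.0000 = 9.4340
L_3: Δ = A_3−P = (-3.0000, 3.0000) → ‖Δ‖ = √18.0000 = 4.2426
L_4: Δ = A_4−P = (-8.0000, -1.0000) → ‖Δ‖ = √65.0000 = 8.0623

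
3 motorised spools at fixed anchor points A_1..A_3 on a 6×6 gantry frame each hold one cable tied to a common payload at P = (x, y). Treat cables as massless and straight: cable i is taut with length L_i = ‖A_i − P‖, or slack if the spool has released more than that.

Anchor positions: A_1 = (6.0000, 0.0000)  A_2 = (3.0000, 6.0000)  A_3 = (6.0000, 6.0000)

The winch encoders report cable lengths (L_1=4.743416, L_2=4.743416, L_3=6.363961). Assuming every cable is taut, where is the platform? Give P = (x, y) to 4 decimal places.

each cable: (A_i−P)·(A_i−P) = L_i²; let k_i = ‖A_i‖²−L_i²
k_1 = 36.0000+0.0000−22.5000 = 13.5000
row 1: 6.0000x − 12.0000y = -9.0000  (k_2=22.5000)
row 2: 0.0000x − 12.0000y = -18.0000  (k_3=31.5000)
Cramer on rows 1–2 → x = 1.5000, y = 1.5000

(1.5000, 1.5000)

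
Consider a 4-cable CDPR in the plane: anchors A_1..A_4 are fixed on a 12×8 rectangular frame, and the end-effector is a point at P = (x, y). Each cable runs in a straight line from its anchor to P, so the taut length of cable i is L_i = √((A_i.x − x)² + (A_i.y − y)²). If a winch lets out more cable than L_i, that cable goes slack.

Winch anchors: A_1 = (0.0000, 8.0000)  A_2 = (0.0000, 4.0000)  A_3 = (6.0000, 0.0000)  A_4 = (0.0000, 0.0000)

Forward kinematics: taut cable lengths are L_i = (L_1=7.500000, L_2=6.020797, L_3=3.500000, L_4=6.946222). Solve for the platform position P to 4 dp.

expand ‖A_i−P‖²=L_i² and subtract eq 1 (q_i ≔ ‖A_i‖²−L_i²)
q_1 = 0.0000+64.0000−56.2500 = 7.7500
eq1−eq2 → [0.0000  8.0000]·P = 28.0000
eq1−eq3 → [-12.0000  16.0000]·P = -16.0000
eq1−eq4 → [0.0000  16.0000]·P = 56.0000
2×2 solve → P = (6.0000, 3.5000)
check cable 4: ‖A_4−P‖² = 48.2500 ≈ L_4² = 48.2500 ✓

(6.0000, 3.5000)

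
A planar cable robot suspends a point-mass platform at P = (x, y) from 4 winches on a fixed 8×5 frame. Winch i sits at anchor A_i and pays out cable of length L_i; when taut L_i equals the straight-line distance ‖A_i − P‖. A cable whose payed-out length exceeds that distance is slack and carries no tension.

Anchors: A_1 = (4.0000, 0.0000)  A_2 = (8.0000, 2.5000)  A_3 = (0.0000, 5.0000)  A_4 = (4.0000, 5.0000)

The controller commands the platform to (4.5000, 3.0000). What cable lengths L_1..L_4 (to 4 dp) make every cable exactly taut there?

(3.0414, 3.5355, 4.9244, 2.0616)

L_1 = √((4.0000−4.5000)² + (0.0000−3.0000)²) = 3.0414
L_2 = √((8.0000−4.5000)² + (2.5000−3.0000)²) = 3.5355
L_3 = √((0.0000−4.5000)² + (5.0000−3.0000)²) = 4.9244
L_4 = √((4.0000−4.5000)² + (5.0000−3.0000)²) = 2.0616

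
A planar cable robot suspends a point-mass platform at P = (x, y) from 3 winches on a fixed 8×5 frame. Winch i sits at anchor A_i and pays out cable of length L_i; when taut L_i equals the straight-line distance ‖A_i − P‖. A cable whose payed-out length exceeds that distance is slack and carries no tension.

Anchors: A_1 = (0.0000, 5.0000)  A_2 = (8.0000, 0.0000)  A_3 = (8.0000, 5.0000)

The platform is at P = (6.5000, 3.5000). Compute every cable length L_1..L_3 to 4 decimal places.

(6.6708, 3.8079, 2.1213)

L_1 = √((0.0000−6.5000)² + (5.0000−3.5000)²) = 6.6708
L_2 = √((8.0000−6.5000)² + (0.0000−3.5000)²) = 3.8079
L_3 = √((8.0000−6.5000)² + (5.0000−3.5000)²) = 2.1213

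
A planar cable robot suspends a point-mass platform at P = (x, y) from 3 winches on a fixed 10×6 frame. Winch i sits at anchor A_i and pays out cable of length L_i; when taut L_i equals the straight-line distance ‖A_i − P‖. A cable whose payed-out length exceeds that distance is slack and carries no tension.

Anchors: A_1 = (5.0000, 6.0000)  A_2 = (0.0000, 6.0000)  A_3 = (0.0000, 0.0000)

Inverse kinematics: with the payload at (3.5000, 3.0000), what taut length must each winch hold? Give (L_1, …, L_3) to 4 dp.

(3.3541, 4.6098, 4.6098)

cable 1: Δx=1.5000, Δy=3.0000; L_1 = √(Δx²+Δy²) = 3.3541
cable 2: Δx=-3.5000, Δy=3.0000; L_2 = √(Δx²+Δy²) = 4.6098
cable 3: Δx=-3.5000, Δy=-3.0000; L_3 = √(Δx²+Δy²) = 4.6098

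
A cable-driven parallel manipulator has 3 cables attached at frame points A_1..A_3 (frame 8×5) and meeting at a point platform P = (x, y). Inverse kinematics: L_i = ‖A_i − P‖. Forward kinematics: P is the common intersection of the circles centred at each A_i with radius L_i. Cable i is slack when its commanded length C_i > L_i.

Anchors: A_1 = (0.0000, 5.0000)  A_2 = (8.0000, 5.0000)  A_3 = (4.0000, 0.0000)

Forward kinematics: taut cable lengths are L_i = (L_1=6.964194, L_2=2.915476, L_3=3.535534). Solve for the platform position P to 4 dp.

expand ‖A_i−P‖²=L_i² and subtract eq 1 (c_i ≔ ‖A_i‖²−L_i²)
c_1 = 0.0000+25.0000−48.5000 = -23.5000
eq1−eq2 → [-16.0000  0.0000]·P = -104.0000
eq1−eq3 → [-8.0000  10.0000]·P = -27.0000
2×2 solve → P = (6.5000, 2.5000)

(6.5000, 2.5000)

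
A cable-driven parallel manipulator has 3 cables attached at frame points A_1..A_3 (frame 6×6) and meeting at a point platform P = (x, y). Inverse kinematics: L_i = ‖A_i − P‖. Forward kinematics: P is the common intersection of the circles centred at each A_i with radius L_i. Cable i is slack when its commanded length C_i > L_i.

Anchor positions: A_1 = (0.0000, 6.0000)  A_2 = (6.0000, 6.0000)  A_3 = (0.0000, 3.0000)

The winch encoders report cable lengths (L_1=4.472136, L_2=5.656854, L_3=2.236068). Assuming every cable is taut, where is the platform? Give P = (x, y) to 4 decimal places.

expand ‖A_i−P‖²=L_i² and subtract eq 1 (k_i ≔ ‖A_i‖²−L_i²)
k_1 = 0.0000+36.0000−20.0000 = 16.0000
eq1−eq2 → [-12.0000  0.0000]·P = -24.0000
eq1−eq3 → [0.0000  6.0000]·P = 12.0000
2×2 solve → P = (2.0000, 2.0000)

(2.0000, 2.0000)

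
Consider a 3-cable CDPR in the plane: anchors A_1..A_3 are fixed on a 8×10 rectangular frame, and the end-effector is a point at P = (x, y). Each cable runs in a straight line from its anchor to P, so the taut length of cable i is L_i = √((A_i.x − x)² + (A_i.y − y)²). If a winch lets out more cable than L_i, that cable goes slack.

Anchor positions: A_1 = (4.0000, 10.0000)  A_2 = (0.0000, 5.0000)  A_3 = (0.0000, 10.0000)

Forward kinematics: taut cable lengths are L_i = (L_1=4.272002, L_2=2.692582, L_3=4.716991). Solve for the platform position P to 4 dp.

(2.5000, 6.0000)

circle eqns → linear via eq_j − eq_1; set k_j = A_j·A_j − L_j²
k_1 = 16.0000+100.0000−18.2500 = 97.7500
8.0000·x + 10.0000·y = k_1−k_2 = 80.0000
8.0000·x + 0.0000·y = k_1−k_3 = 20.0000
solve first two rows → x=2.5000, y=6.0000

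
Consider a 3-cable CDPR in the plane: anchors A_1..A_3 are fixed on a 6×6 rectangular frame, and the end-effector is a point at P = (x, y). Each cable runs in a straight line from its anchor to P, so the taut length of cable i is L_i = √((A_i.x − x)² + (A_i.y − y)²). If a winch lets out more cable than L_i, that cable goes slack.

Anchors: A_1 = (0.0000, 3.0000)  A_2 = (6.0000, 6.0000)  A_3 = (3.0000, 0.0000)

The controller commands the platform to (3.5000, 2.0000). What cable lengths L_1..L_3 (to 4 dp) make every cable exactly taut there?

L_1: Δ = A_1−P = (-3.5000, 1.0000) → ‖Δ‖ = √13.2500 = 3.6401
L_2: Δ = A_2−P = (2.5000, 4.0000) → ‖Δ‖ = √22.2500 = 4.7170
L_3: Δ = A_3−P = (-0.5000, -2.0000) → ‖Δ‖ = √4.2500 = 2.0616

(3.6401, 4.7170, 2.0616)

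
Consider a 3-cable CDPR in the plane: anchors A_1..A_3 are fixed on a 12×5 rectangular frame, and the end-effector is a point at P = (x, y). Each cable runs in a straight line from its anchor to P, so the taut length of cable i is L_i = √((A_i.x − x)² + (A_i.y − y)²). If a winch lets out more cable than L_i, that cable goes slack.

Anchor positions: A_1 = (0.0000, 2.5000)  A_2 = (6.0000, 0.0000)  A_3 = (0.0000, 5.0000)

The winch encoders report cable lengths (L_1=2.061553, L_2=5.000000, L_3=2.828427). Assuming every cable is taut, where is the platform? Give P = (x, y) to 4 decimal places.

(2.0000, 3.0000)

each cable: (A_i−P)·(A_i−P) = L_i²; let q_i = ‖A_i‖²−L_i²
q_1 = 0.0000+6.2500−4.2500 = 2.0000
row 1: -12.0000x + 5.0000y = -9.0000  (q_2=11.0000)
row 2: 0.0000x − 5.0000y = -15.0000  (q_3=17.0000)
Cramer on rows 1–2 → x = 2.0000, y = 3.0000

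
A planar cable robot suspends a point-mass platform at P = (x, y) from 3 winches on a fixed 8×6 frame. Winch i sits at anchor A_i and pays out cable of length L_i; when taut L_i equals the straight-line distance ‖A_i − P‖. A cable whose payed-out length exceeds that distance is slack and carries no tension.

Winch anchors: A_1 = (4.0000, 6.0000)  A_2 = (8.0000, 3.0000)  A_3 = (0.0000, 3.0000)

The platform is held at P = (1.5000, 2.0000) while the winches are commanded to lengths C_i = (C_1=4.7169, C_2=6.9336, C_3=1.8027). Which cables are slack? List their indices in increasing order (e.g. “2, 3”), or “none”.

cable 1: L_1 = ‖A_1−P‖ = 4.7170;  C_1 = 4.7169 → taut
cable 2: L_2 = ‖A_2−P‖ = 6.5765;  C_2 = 6.9336 → slack
cable 3: L_3 = ‖A_3−P‖ = 1.8028;  C_3 = 1.8027 → taut

2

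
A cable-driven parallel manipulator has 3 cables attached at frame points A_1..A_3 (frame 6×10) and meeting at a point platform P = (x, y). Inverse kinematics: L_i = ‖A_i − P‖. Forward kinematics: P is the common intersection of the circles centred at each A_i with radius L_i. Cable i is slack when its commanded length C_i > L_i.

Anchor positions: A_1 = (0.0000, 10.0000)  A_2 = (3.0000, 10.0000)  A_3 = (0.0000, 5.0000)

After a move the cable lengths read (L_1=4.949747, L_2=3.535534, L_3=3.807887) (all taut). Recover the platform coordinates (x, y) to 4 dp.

(3.5000, 6.5000)

circle eqns → linear via eq_j − eq_1; set q_j = A_j·A_j − L_j²
q_1 = 0.0000+100.0000−24.5000 = 75.5000
-6.0000·x + 0.0000·y = q_1−q_2 = -21.0000
0.0000·x + 10.0000·y = q_1−q_3 = 65.0000
solve first two rows → x=3.5000, y=6.5000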